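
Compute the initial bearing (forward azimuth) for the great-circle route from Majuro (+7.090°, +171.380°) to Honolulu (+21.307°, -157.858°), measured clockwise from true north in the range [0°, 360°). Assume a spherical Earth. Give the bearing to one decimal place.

61.2°

Δλ = -157.858 − 171.380 = -329.238°; wrapped into (−180°, 180°]: 30.762°.
θ = atan2( sin Δλ · cos φ₂ , cos φ₁ · sin φ₂ − sin φ₁ · cos φ₂ · cos Δλ )
  = atan2(0.47651, 0.26177) = 61.218° → normalised to [0°, 360°): 61.218°.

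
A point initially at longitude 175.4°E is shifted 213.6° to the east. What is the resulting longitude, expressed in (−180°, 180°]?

29.0°E

Start at +175.4°; shift +213.6° → +389.0°.
+389.0° lies outside (−180°, 180°]; subtract 360° → +29.0°.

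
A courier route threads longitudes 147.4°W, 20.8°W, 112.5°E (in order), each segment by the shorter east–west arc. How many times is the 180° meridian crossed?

0

Leg 1: -147.4° → -20.8°, shortest Δλ = 126.6° (east) — does not cross 180°.
Leg 2: -20.8° → +112.5°, shortest Δλ = 133.3° (east) — does not cross 180°.
Total crossings: 0.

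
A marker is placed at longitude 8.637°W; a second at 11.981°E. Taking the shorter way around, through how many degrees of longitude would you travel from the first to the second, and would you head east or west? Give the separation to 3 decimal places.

Raw difference: 11.981 − -8.637 = 20.618°.
Normalise into (−180°, 180°]: 20.618° stays 20.618°.
Positive ⇒ the second point lies to the east; separation 20.618°.

20.618° east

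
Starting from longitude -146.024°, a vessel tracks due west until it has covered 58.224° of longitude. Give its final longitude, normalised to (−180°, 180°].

+155.752°

Start at -146.024°; shift −58.224° → -204.248°.
-204.248° lies outside (−180°, 180°]; add 360° → +155.752°.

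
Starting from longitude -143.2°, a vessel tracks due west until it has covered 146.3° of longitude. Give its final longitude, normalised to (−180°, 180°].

+70.5°

Start at -143.2°; shift −146.3° → -289.5°.
-289.5° lies outside (−180°, 180°]; add 360° → +70.5°.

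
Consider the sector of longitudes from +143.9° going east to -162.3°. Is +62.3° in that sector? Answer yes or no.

No

Band width going east from +143.9° to -162.3°: ((-162.3 − 143.9) mod 360) = 53.8°.
Offset of +62.3° east of the west edge: ((62.3 − 143.9) mod 360) = 278.4°.
278.4° > 53.8° ⇒ outside.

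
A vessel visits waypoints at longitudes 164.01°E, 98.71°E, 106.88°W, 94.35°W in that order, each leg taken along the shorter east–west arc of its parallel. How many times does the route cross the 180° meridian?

1

Leg 1: +164.01° → +98.71°, shortest Δλ = -65.3° (west) — does not cross 180°.
Leg 2: +98.71° → -106.88°, shortest Δλ = 154.41° (east) — crosses 180°.
Leg 3: -106.88° → -94.35°, shortest Δλ = 12.53° (east) — does not cross 180°.
Total crossings: 1.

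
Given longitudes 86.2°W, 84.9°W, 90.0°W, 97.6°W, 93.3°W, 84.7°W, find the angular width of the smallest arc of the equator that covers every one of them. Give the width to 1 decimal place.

Sort the longitudes: -97.6°, -93.3°, -90.0°, -86.2°, -84.9°, -84.7°.
Eastward gaps between consecutive values (wrapping around): 4.3°, 3.3°, 3.8°, 1.3°, 0.2°, 347.1°.
Largest gap = 347.1° ⇒ minimal covering band is its complement: 360° − 347.1° = 12.9°.
Band runs from -97.6° eastward to -84.7°.

12.9°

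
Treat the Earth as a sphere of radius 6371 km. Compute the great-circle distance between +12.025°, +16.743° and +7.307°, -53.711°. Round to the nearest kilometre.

Δλ = -53.711 − 16.743 = -70.454°.
Δφ = 7.307 − 12.025 = -4.718°.
a = sin²(Δφ/2) + cos φ₁ · cos φ₂ · sin²(Δλ/2) = 0.324469.
c = 2·atan2(√a, √(1−a)) = 1.21209 rad → d = 6371·c ≈ 7722.23 km.

7722 km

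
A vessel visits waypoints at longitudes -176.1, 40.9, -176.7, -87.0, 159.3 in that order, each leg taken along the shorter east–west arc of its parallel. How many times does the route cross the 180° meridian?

Leg 1: -176.1° → +40.9°, shortest Δλ = -143.0° (west) — crosses 180°.
Leg 2: +40.9° → -176.7°, shortest Δλ = 142.4° (east) — crosses 180°.
Leg 3: -176.7° → -87.0°, shortest Δλ = 89.7° (east) — does not cross 180°.
Leg 4: -87.0° → +159.3°, shortest Δλ = -113.7° (west) — crosses 180°.
Total crossings: 3.

3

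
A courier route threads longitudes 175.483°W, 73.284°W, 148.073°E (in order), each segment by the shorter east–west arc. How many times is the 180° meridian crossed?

1

Leg 1: -175.483° → -73.284°, shortest Δλ = 102.199° (east) — does not cross 180°.
Leg 2: -73.284° → +148.073°, shortest Δλ = -138.643° (west) — crosses 180°.
Total crossings: 1.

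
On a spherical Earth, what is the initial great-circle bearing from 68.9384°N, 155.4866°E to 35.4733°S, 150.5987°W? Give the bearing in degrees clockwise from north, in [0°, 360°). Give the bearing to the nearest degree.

135°

Δλ = -150.5987 − 155.4866 = -306.0853°; wrapped into (−180°, 180°]: 53.9147°.
θ = atan2( sin Δλ · cos φ₂ , cos φ₁ · sin φ₂ − sin φ₁ · cos φ₂ · cos Δλ )
  = atan2(0.65814, -0.65617) = 134.914° → normalised to [0°, 360°): 134.914°.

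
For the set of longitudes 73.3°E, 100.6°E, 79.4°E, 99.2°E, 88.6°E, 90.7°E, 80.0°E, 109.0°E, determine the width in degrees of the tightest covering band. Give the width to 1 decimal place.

Sort the longitudes: +73.3°, +79.4°, +80.0°, +88.6°, +90.7°, +99.2°, +100.6°, +109.0°.
Eastward gaps between consecutive values (wrapping around): 6.1°, 0.6°, 8.6°, 2.1°, 8.5°, 1.4°, 8.4°, 324.3°.
Largest gap = 324.3° ⇒ minimal covering band is its complement: 360° − 324.3° = 35.7°.
Band runs from +73.3° eastward to +109.0°.

35.7°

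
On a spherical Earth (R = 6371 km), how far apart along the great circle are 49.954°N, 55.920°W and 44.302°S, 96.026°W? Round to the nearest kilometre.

Δλ = -96.026 − -55.920 = -40.106°.
Δφ = -44.302 − 49.954 = -94.256°.
a = sin²(Δφ/2) + cos φ₁ · cos φ₂ · sin²(Δλ/2) = 0.591244.
c = 2·atan2(√a, √(1−a)) = 1.75431 rad → d = 6371·c ≈ 11176.73 km.

11177 km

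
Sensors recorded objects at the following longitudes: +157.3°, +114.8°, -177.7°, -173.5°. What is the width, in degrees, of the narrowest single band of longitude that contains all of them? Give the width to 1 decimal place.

71.7°

Sort the longitudes: -177.7°, -173.5°, +114.8°, +157.3°.
Eastward gaps between consecutive values (wrapping around): 4.2°, 288.3°, 42.5°, 25.0°.
Largest gap = 288.3° ⇒ minimal covering band is its complement: 360° − 288.3° = 71.7°.
Band runs from +114.8° eastward to -173.5°, crossing the antimeridian.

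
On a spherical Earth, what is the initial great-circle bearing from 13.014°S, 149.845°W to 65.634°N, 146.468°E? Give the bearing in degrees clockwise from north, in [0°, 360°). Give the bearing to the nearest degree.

338°

Δλ = 146.468 − -149.845 = 296.313°; wrapped into (−180°, 180°]: -63.687°.
θ = atan2( sin Δλ · cos φ₂ , cos φ₁ · sin φ₂ − sin φ₁ · cos φ₂ · cos Δλ )
  = atan2(-0.36982, 0.92871) = -21.713° → normalised to [0°, 360°): 338.287°.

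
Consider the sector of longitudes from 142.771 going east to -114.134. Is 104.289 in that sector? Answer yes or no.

No

Band width going east from +142.771° to -114.134°: ((-114.134 − 142.771) mod 360) = 103.095°.
Offset of +104.289° east of the west edge: ((104.289 − 142.771) mod 360) = 321.518°.
321.518° > 103.095° ⇒ outside.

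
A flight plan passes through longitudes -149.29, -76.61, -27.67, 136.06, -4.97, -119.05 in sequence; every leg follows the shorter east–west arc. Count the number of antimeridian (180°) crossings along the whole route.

Leg 1: -149.29° → -76.61°, shortest Δλ = 72.68° (east) — does not cross 180°.
Leg 2: -76.61° → -27.67°, shortest Δλ = 48.94° (east) — does not cross 180°.
Leg 3: -27.67° → +136.06°, shortest Δλ = 163.73° (east) — does not cross 180°.
Leg 4: +136.06° → -4.97°, shortest Δλ = -141.03° (west) — does not cross 180°.
Leg 5: -4.97° → -119.05°, shortest Δλ = -114.08° (west) — does not cross 180°.
Total crossings: 0.

0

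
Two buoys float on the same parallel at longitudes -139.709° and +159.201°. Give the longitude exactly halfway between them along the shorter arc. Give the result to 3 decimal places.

Signed shortest Δλ from -139.709° to +159.201° is -61.090°.
Midpoint longitude = -139.709° + (-61.090°)/2 = -139.709° − 30.545° = -170.254°.
(The naïve average (-139.709 + +159.201)/2 = 9.746° is on the wrong side of the globe.)

-170.254°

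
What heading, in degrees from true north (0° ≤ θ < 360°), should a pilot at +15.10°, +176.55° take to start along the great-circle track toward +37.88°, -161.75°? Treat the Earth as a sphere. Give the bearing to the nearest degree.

Δλ = -161.75 − 176.55 = -338.30°; wrapped into (−180°, 180°]: 21.70°.
θ = atan2( sin Δλ · cos φ₂ , cos φ₁ · sin φ₂ − sin φ₁ · cos φ₂ · cos Δλ )
  = atan2(0.29184, 0.40177) = 35.994° → normalised to [0°, 360°): 35.994°.

36°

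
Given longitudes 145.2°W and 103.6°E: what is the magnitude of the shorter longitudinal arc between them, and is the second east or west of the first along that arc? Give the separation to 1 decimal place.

111.2° west

Raw difference: 103.6 − -145.2 = 248.8°.
Normalise into (−180°, 180°]: 248.8° − 360° = -111.2°.
Negative ⇒ the second point lies to the west; separation 111.2°.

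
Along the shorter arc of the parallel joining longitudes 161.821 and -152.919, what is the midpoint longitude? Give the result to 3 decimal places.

-175.549°

Signed shortest Δλ from +161.821° to -152.919° is +45.260°.
Midpoint longitude = +161.821° + (+45.260°)/2 = +161.821° + 22.630° = +184.451°.
Normalise into (−180°, 180°]: -175.549°.
(The naïve average (+161.821 + -152.919)/2 = 4.451° is on the wrong side of the globe.)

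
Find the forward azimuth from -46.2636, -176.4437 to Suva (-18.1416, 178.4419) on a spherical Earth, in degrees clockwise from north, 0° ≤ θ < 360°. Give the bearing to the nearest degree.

350°

Δλ = 178.4419 − -176.4437 = 354.8856°; wrapped into (−180°, 180°]: -5.1144°.
θ = atan2( sin Δλ · cos φ₂ , cos φ₁ · sin φ₂ − sin φ₁ · cos φ₂ · cos Δλ )
  = atan2(-0.08471, 0.46862) = -10.247° → normalised to [0°, 360°): 349.753°.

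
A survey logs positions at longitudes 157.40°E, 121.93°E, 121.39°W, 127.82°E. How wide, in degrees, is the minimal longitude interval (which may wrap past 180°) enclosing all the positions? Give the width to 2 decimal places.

116.68°

Sort the longitudes: -121.39°, +121.93°, +127.82°, +157.40°.
Eastward gaps between consecutive values (wrapping around): 243.32°, 5.89°, 29.58°, 81.21°.
Largest gap = 243.32° ⇒ minimal covering band is its complement: 360° − 243.32° = 116.68°.
Band runs from +121.93° eastward to -121.39°, crossing the antimeridian.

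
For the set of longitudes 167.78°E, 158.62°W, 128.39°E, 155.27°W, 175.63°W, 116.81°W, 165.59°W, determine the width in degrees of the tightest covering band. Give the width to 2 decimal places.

Sort the longitudes: -175.63°, -165.59°, -158.62°, -155.27°, -116.81°, +128.39°, +167.78°.
Eastward gaps between consecutive values (wrapping around): 10.04°, 6.97°, 3.35°, 38.46°, 245.20°, 39.39°, 16.59°.
Largest gap = 245.20° ⇒ minimal covering band is its complement: 360° − 245.20° = 114.80°.
Band runs from +128.39° eastward to -116.81°, crossing the antimeridian.

114.80°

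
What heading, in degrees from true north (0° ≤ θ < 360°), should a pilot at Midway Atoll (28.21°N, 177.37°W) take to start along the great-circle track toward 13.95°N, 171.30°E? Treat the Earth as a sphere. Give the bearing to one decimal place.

218.8°

Δλ = 171.30 − -177.37 = 348.67°; wrapped into (−180°, 180°]: -11.33°.
θ = atan2( sin Δλ · cos φ₂ , cos φ₁ · sin φ₂ − sin φ₁ · cos φ₂ · cos Δλ )
  = atan2(-0.19067, -0.23738) = -141.229° → normalised to [0°, 360°): 218.771°.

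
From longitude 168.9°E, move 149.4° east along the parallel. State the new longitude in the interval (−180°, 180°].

41.7°W

Start at +168.9°; shift +149.4° → +318.3°.
+318.3° lies outside (−180°, 180°]; subtract 360° → -41.7°.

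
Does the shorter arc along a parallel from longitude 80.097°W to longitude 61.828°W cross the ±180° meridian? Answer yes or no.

No

Signed shortest Δλ = ((-61.828 − -80.097 + 180) mod 360) − 180 = 18.269°.
Going east by 18.269° from -80.097° reaches -61.828° without touching 180°.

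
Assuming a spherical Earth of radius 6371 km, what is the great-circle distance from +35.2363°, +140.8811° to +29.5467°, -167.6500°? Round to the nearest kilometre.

4821 km

Δλ = -167.6500 − 140.8811 = -308.5311°; wrapped into (−180°, 180°]: 51.4689°.
Δφ = 29.5467 − 35.2363 = -5.6896°.
a = sin²(Δφ/2) + cos φ₁ · cos φ₂ · sin²(Δλ/2) = 0.136425.
c = 2·atan2(√a, √(1−a)) = 0.75664 rad → d = 6371·c ≈ 4820.53 km.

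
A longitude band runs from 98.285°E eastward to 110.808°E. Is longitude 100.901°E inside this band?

Yes

Band width going east from +98.285° to +110.808°: ((110.808 − 98.285) mod 360) = 12.523°.
Offset of +100.901° east of the west edge: ((100.901 − 98.285) mod 360) = 2.616°.
2.616° ≤ 12.523° ⇒ inside.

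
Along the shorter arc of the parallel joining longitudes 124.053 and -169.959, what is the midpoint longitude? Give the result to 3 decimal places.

+157.047°

Signed shortest Δλ from +124.053° to -169.959° is +65.988°.
Midpoint longitude = +124.053° + (+65.988°)/2 = +124.053° + 32.994° = +157.047°.
(The naïve average (+124.053 + -169.959)/2 = -22.953° is on the wrong side of the globe.)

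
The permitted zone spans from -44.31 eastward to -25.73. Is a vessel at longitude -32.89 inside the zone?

Band width going east from -44.31° to -25.73°: ((-25.73 − -44.31) mod 360) = 18.58°.
Offset of -32.89° east of the west edge: ((-32.89 − -44.31) mod 360) = 11.42°.
11.42° ≤ 18.58° ⇒ inside.

Yes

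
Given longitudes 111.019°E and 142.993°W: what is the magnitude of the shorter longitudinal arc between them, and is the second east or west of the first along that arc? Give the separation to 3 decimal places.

Raw difference: -142.993 − 111.019 = -254.012°.
Normalise into (−180°, 180°]: -254.012° + 360° = 105.988°.
Positive ⇒ the second point lies to the east; separation 105.988°.

105.988° east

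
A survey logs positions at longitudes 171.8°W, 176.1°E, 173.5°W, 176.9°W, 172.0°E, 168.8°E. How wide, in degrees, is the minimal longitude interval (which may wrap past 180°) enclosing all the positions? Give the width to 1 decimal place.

19.4°

Sort the longitudes: -176.9°, -173.5°, -171.8°, +168.8°, +172.0°, +176.1°.
Eastward gaps between consecutive values (wrapping around): 3.4°, 1.7°, 340.6°, 3.2°, 4.1°, 7.0°.
Largest gap = 340.6° ⇒ minimal covering band is its complement: 360° − 340.6° = 19.4°.
Band runs from +168.8° eastward to -171.8°, crossing the antimeridian.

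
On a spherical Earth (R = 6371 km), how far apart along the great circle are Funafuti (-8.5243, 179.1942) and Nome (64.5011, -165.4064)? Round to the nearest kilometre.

Δλ = -165.4064 − 179.1942 = -344.6006°; wrapped into (−180°, 180°]: 15.3994°.
Δφ = 64.5011 − -8.5243 = 73.0254°.
a = sin²(Δφ/2) + cos φ₁ · cos φ₂ · sin²(Δλ/2) = 0.361669.
c = 2·atan2(√a, √(1−a)) = 1.29048 rad → d = 6371·c ≈ 8221.63 km.

8222 km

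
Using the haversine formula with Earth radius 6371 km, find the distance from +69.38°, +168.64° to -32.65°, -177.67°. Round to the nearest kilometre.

11400 km

Δλ = -177.67 − 168.64 = -346.31°; wrapped into (−180°, 180°]: 13.69°.
Δφ = -32.65 − 69.38 = -102.03°.
a = sin²(Δφ/2) + cos φ₁ · cos φ₂ · sin²(Δλ/2) = 0.608424.
c = 2·atan2(√a, √(1−a)) = 1.78938 rad → d = 6371·c ≈ 11400.14 km.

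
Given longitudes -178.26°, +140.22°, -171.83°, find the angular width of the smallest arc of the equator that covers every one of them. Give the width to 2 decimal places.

Sort the longitudes: -178.26°, -171.83°, +140.22°.
Eastward gaps between consecutive values (wrapping around): 6.43°, 312.05°, 41.52°.
Largest gap = 312.05° ⇒ minimal covering band is its complement: 360° − 312.05° = 47.95°.
Band runs from +140.22° eastward to -171.83°, crossing the antimeridian.

47.95°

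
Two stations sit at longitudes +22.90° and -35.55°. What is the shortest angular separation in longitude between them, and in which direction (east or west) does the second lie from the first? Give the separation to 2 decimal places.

Raw difference: -35.55 − 22.90 = -58.45°.
Normalise into (−180°, 180°]: -58.45° stays -58.45°.
Negative ⇒ the second point lies to the west; separation 58.45°.

58.45° west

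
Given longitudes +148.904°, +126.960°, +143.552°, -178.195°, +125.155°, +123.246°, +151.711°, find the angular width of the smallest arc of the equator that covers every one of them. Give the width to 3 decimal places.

Sort the longitudes: -178.195°, +123.246°, +125.155°, +126.960°, +143.552°, +148.904°, +151.711°.
Eastward gaps between consecutive values (wrapping around): 301.441°, 1.909°, 1.805°, 16.592°, 5.352°, 2.807°, 30.094°.
Largest gap = 301.441° ⇒ minimal covering band is its complement: 360° − 301.441° = 58.559°.
Band runs from +123.246° eastward to -178.195°, crossing the antimeridian.

58.559°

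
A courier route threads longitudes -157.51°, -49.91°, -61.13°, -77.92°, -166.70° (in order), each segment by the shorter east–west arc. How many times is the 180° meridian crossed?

Leg 1: -157.51° → -49.91°, shortest Δλ = 107.6° (east) — does not cross 180°.
Leg 2: -49.91° → -61.13°, shortest Δλ = -11.22° (west) — does not cross 180°.
Leg 3: -61.13° → -77.92°, shortest Δλ = -16.79° (west) — does not cross 180°.
Leg 4: -77.92° → -166.70°, shortest Δλ = -88.78° (west) — does not cross 180°.
Total crossings: 0.

0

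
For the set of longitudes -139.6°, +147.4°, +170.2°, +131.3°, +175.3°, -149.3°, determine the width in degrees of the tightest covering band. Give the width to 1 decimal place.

89.1°

Sort the longitudes: -149.3°, -139.6°, +131.3°, +147.4°, +170.2°, +175.3°.
Eastward gaps between consecutive values (wrapping around): 9.7°, 270.9°, 16.1°, 22.8°, 5.1°, 35.4°.
Largest gap = 270.9° ⇒ minimal covering band is its complement: 360° − 270.9° = 89.1°.
Band runs from +131.3° eastward to -139.6°, crossing the antimeridian.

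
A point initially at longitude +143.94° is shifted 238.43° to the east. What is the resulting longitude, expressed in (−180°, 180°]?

Start at +143.94°; shift +238.43° → +382.37°.
+382.37° lies outside (−180°, 180°]; subtract 360° → +22.37°.

+22.37°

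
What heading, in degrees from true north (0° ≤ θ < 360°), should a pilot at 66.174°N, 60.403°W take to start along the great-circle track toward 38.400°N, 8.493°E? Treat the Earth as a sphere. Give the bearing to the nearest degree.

91°

Δλ = 8.493 − -60.403 = 68.896°.
θ = atan2( sin Δλ · cos φ₂ , cos φ₁ · sin φ₂ − sin φ₁ · cos φ₂ · cos Δλ )
  = atan2(0.73113, -0.00721) = 90.565° → normalised to [0°, 360°): 90.565°.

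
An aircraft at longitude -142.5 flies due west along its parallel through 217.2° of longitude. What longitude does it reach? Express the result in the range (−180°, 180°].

Start at -142.5°; shift −217.2° → -359.7°.
-359.7° lies outside (−180°, 180°]; add 360° → +0.3°.

+0.3°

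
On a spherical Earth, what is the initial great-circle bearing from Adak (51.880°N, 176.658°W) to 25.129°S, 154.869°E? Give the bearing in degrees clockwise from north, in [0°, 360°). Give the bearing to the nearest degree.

Δλ = 154.869 − -176.658 = 331.527°; wrapped into (−180°, 180°]: -28.473°.
θ = atan2( sin Δλ · cos φ₂ , cos φ₁ · sin φ₂ − sin φ₁ · cos φ₂ · cos Δλ )
  = atan2(-0.43162, -0.88825) = -154.084° → normalised to [0°, 360°): 205.916°.

206°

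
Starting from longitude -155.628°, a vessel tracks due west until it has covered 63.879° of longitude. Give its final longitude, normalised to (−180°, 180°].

+140.493°

Start at -155.628°; shift −63.879° → -219.507°.
-219.507° lies outside (−180°, 180°]; add 360° → +140.493°.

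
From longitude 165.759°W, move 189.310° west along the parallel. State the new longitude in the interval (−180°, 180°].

4.931°E

Start at -165.759°; shift −189.310° → -355.069°.
-355.069° lies outside (−180°, 180°]; add 360° → +4.931°.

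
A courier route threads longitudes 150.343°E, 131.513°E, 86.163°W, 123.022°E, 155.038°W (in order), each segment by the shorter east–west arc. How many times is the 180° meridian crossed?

3

Leg 1: +150.343° → +131.513°, shortest Δλ = -18.83° (west) — does not cross 180°.
Leg 2: +131.513° → -86.163°, shortest Δλ = 142.324° (east) — crosses 180°.
Leg 3: -86.163° → +123.022°, shortest Δλ = -150.815° (west) — crosses 180°.
Leg 4: +123.022° → -155.038°, shortest Δλ = 81.94° (east) — crosses 180°.
Total crossings: 3.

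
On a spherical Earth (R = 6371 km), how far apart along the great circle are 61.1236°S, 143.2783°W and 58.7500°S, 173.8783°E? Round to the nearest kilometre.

2358 km

Δλ = 173.8783 − -143.2783 = 317.1566°; wrapped into (−180°, 180°]: -42.8434°.
Δφ = -58.7500 − -61.1236 = 2.3736°.
a = sin²(Δφ/2) + cos φ₁ · cos φ₂ · sin²(Δλ/2) = 0.033847.
c = 2·atan2(√a, √(1−a)) = 0.37006 rad → d = 6371·c ≈ 2357.66 km.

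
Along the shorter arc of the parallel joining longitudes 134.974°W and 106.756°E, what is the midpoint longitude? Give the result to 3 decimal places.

165.891°E

Signed shortest Δλ from -134.974° to +106.756° is -118.270°.
Midpoint longitude = -134.974° + (-118.270°)/2 = -134.974° − 59.135° = -194.109°.
Normalise into (−180°, 180°]: +165.891°.
(The naïve average (-134.974 + +106.756)/2 = -14.109° is on the wrong side of the globe.)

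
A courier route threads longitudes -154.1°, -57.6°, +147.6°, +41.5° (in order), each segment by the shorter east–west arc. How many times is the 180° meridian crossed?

1

Leg 1: -154.1° → -57.6°, shortest Δλ = 96.5° (east) — does not cross 180°.
Leg 2: -57.6° → +147.6°, shortest Δλ = -154.8° (west) — crosses 180°.
Leg 3: +147.6° → +41.5°, shortest Δλ = -106.1° (west) — does not cross 180°.
Total crossings: 1.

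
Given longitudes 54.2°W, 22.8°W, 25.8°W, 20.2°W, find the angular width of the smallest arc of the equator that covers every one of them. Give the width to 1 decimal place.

Sort the longitudes: -54.2°, -25.8°, -22.8°, -20.2°.
Eastward gaps between consecutive values (wrapping around): 28.4°, 3.0°, 2.6°, 326.0°.
Largest gap = 326.0° ⇒ minimal covering band is its complement: 360° − 326.0° = 34.0°.
Band runs from -54.2° eastward to -20.2°.

34.0°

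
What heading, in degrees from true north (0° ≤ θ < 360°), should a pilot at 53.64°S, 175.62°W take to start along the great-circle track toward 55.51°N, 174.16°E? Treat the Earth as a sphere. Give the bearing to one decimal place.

353.9°

Δλ = 174.16 − -175.62 = 349.78°; wrapped into (−180°, 180°]: -10.22°.
θ = atan2( sin Δλ · cos φ₂ , cos φ₁ · sin φ₂ − sin φ₁ · cos φ₂ · cos Δλ )
  = atan2(-0.10047, 0.93743) = -6.117° → normalised to [0°, 360°): 353.883°.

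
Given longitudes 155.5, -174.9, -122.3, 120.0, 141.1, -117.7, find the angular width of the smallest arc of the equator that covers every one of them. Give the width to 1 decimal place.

122.3°

Sort the longitudes: -174.9°, -122.3°, -117.7°, +120.0°, +141.1°, +155.5°.
Eastward gaps between consecutive values (wrapping around): 52.6°, 4.6°, 237.7°, 21.1°, 14.4°, 29.6°.
Largest gap = 237.7° ⇒ minimal covering band is its complement: 360° − 237.7° = 122.3°.
Band runs from +120.0° eastward to -117.7°, crossing the antimeridian.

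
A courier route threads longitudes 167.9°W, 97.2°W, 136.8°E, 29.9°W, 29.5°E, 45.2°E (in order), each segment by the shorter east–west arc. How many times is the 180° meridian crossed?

Leg 1: -167.9° → -97.2°, shortest Δλ = 70.7° (east) — does not cross 180°.
Leg 2: -97.2° → +136.8°, shortest Δλ = -126.0° (west) — crosses 180°.
Leg 3: +136.8° → -29.9°, shortest Δλ = -166.7° (west) — does not cross 180°.
Leg 4: -29.9° → +29.5°, shortest Δλ = 59.4° (east) — does not cross 180°.
Leg 5: +29.5° → +45.2°, shortest Δλ = 15.7° (east) — does not cross 180°.
Total crossings: 1.

1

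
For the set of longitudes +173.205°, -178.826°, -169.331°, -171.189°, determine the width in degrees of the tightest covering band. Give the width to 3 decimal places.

17.464°

Sort the longitudes: -178.826°, -171.189°, -169.331°, +173.205°.
Eastward gaps between consecutive values (wrapping around): 7.637°, 1.858°, 342.536°, 7.969°.
Largest gap = 342.536° ⇒ minimal covering band is its complement: 360° − 342.536° = 17.464°.
Band runs from +173.205° eastward to -169.331°, crossing the antimeridian.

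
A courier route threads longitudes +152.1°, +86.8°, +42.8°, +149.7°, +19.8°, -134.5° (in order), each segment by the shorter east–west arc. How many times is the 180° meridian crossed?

Leg 1: +152.1° → +86.8°, shortest Δλ = -65.3° (west) — does not cross 180°.
Leg 2: +86.8° → +42.8°, shortest Δλ = -44.0° (west) — does not cross 180°.
Leg 3: +42.8° → +149.7°, shortest Δλ = 106.9° (east) — does not cross 180°.
Leg 4: +149.7° → +19.8°, shortest Δλ = -129.9° (west) — does not cross 180°.
Leg 5: +19.8° → -134.5°, shortest Δλ = -154.3° (west) — does not cross 180°.
Total crossings: 0.

0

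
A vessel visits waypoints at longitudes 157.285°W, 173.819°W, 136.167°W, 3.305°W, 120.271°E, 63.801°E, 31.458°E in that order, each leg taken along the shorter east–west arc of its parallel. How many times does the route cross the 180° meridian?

Leg 1: -157.285° → -173.819°, shortest Δλ = -16.534° (west) — does not cross 180°.
Leg 2: -173.819° → -136.167°, shortest Δλ = 37.652° (east) — does not cross 180°.
Leg 3: -136.167° → -3.305°, shortest Δλ = 132.862° (east) — does not cross 180°.
Leg 4: -3.305° → +120.271°, shortest Δλ = 123.576° (east) — does not cross 180°.
Leg 5: +120.271° → +63.801°, shortest Δλ = -56.47° (west) — does not cross 180°.
Leg 6: +63.801° → +31.458°, shortest Δλ = -32.343° (west) — does not cross 180°.
Total crossings: 0.

0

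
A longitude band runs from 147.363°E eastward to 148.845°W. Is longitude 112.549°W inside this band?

No

Band width going east from +147.363° to -148.845°: ((-148.845 − 147.363) mod 360) = 63.792°.
Offset of -112.549° east of the west edge: ((-112.549 − 147.363) mod 360) = 100.088°.
100.088° > 63.792° ⇒ outside.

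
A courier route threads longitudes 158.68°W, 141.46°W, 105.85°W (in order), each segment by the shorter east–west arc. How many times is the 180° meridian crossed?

0

Leg 1: -158.68° → -141.46°, shortest Δλ = 17.22° (east) — does not cross 180°.
Leg 2: -141.46° → -105.85°, shortest Δλ = 35.61° (east) — does not cross 180°.
Total crossings: 0.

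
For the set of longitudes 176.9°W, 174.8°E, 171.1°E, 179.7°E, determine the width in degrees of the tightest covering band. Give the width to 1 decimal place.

12.0°

Sort the longitudes: -176.9°, +171.1°, +174.8°, +179.7°.
Eastward gaps between consecutive values (wrapping around): 348.0°, 3.7°, 4.9°, 3.4°.
Largest gap = 348.0° ⇒ minimal covering band is its complement: 360° − 348.0° = 12.0°.
Band runs from +171.1° eastward to -176.9°, crossing the antimeridian.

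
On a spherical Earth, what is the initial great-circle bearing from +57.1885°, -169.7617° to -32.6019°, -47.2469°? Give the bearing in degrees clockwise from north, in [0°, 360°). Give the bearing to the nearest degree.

Δλ = -47.2469 − -169.7617 = 122.5148°.
θ = atan2( sin Δλ · cos φ₂ , cos φ₁ · sin φ₂ − sin φ₁ · cos φ₂ · cos Δλ )
  = atan2(0.71039, 0.08862) = 82.889° → normalised to [0°, 360°): 82.889°.

83°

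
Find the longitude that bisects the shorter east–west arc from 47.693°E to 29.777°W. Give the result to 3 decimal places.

8.958°E

Signed shortest Δλ from +47.693° to -29.777° is -77.470°.
Midpoint longitude = +47.693° + (-77.470°)/2 = +47.693° − 38.735° = +8.958°.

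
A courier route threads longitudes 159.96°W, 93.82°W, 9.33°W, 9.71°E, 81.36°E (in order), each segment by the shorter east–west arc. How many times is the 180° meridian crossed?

0

Leg 1: -159.96° → -93.82°, shortest Δλ = 66.14° (east) — does not cross 180°.
Leg 2: -93.82° → -9.33°, shortest Δλ = 84.49° (east) — does not cross 180°.
Leg 3: -9.33° → +9.71°, shortest Δλ = 19.04° (east) — does not cross 180°.
Leg 4: +9.71° → +81.36°, shortest Δλ = 71.65° (east) — does not cross 180°.
Total crossings: 0.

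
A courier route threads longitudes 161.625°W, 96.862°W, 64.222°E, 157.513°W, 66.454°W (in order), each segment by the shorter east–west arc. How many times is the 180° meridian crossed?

Leg 1: -161.625° → -96.862°, shortest Δλ = 64.763° (east) — does not cross 180°.
Leg 2: -96.862° → +64.222°, shortest Δλ = 161.084° (east) — does not cross 180°.
Leg 3: +64.222° → -157.513°, shortest Δλ = 138.265° (east) — crosses 180°.
Leg 4: -157.513° → -66.454°, shortest Δλ = 91.059° (east) — does not cross 180°.
Total crossings: 1.

1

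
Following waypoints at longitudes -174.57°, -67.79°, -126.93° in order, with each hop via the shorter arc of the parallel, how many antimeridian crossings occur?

Leg 1: -174.57° → -67.79°, shortest Δλ = 106.78° (east) — does not cross 180°.
Leg 2: -67.79° → -126.93°, shortest Δλ = -59.14° (west) — does not cross 180°.
Total crossings: 0.

0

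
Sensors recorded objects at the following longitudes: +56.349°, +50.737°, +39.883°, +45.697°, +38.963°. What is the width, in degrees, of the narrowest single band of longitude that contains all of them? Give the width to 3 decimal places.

Sort the longitudes: +38.963°, +39.883°, +45.697°, +50.737°, +56.349°.
Eastward gaps between consecutive values (wrapping around): 0.920°, 5.814°, 5.040°, 5.612°, 342.614°.
Largest gap = 342.614° ⇒ minimal covering band is its complement: 360° − 342.614° = 17.386°.
Band runs from +38.963° eastward to +56.349°.

17.386°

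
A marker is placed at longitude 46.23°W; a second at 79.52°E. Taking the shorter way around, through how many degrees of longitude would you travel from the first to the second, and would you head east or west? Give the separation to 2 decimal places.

Raw difference: 79.52 − -46.23 = 125.75°.
Normalise into (−180°, 180°]: 125.75° stays 125.75°.
Positive ⇒ the second point lies to the east; separation 125.75°.

125.75° east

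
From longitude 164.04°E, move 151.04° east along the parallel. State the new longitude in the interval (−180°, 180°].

Start at +164.04°; shift +151.04° → +315.08°.
+315.08° lies outside (−180°, 180°]; subtract 360° → -44.92°.

44.92°W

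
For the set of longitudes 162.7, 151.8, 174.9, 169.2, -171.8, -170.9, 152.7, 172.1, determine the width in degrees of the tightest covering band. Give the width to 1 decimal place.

Sort the longitudes: -171.8°, -170.9°, +151.8°, +152.7°, +162.7°, +169.2°, +172.1°, +174.9°.
Eastward gaps between consecutive values (wrapping around): 0.9°, 322.7°, 0.9°, 10.0°, 6.5°, 2.9°, 2.8°, 13.3°.
Largest gap = 322.7° ⇒ minimal covering band is its complement: 360° − 322.7° = 37.3°.
Band runs from +151.8° eastward to -170.9°, crossing the antimeridian.

37.3°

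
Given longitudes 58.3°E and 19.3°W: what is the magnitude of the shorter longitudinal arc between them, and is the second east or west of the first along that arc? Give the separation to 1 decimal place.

77.6° west

Raw difference: -19.3 − 58.3 = -77.6°.
Normalise into (−180°, 180°]: -77.6° stays -77.6°.
Negative ⇒ the second point lies to the west; separation 77.6°.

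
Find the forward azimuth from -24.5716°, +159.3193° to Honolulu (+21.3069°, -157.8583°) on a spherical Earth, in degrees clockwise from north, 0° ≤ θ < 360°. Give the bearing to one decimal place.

45.9°

Δλ = -157.8583 − 159.3193 = -317.1776°; wrapped into (−180°, 180°]: 42.8224°.
θ = atan2( sin Δλ · cos φ₂ , cos φ₁ · sin φ₂ − sin φ₁ · cos φ₂ · cos Δλ )
  = atan2(0.63327, 0.61461) = 45.857° → normalised to [0°, 360°): 45.857°.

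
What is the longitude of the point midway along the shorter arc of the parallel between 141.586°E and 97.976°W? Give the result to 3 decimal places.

158.195°W

Signed shortest Δλ from +141.586° to -97.976° is +120.438°.
Midpoint longitude = +141.586° + (+120.438°)/2 = +141.586° + 60.219° = +201.805°.
Normalise into (−180°, 180°]: -158.195°.
(The naïve average (+141.586 + -97.976)/2 = 21.805° is on the wrong side of the globe.)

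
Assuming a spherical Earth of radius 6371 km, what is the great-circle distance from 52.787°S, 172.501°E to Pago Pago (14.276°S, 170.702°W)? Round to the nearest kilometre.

Δλ = -170.702 − 172.501 = -343.203°; wrapped into (−180°, 180°]: 16.797°.
Δφ = -14.276 − -52.787 = 38.511°.
a = sin²(Δφ/2) + cos φ₁ · cos φ₂ · sin²(Δλ/2) = 0.121259.
c = 2·atan2(√a, √(1−a)) = 0.71135 rad → d = 6371·c ≈ 4532.00 km.

4532 km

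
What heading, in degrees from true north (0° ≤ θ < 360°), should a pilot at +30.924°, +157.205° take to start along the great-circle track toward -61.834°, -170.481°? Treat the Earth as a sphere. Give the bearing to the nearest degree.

165°

Δλ = -170.481 − 157.205 = -327.686°; wrapped into (−180°, 180°]: 32.314°.
θ = atan2( sin Δλ · cos φ₂ , cos φ₁ · sin φ₂ − sin φ₁ · cos φ₂ · cos Δλ )
  = atan2(0.25233, -0.96127) = 165.292° → normalised to [0°, 360°): 165.292°.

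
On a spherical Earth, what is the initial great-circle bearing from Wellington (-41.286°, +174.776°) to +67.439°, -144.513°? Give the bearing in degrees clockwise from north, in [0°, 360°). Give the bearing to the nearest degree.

Δλ = -144.513 − 174.776 = -319.289°; wrapped into (−180°, 180°]: 40.711°.
θ = atan2( sin Δλ · cos φ₂ , cos φ₁ · sin φ₂ − sin φ₁ · cos φ₂ · cos Δλ )
  = atan2(0.25024, 0.88581) = 15.775° → normalised to [0°, 360°): 15.775°.

16°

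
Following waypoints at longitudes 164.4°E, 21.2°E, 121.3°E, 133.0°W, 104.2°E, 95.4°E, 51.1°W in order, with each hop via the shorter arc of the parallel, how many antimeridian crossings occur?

Leg 1: +164.4° → +21.2°, shortest Δλ = -143.2° (west) — does not cross 180°.
Leg 2: +21.2° → +121.3°, shortest Δλ = 100.1° (east) — does not cross 180°.
Leg 3: +121.3° → -133.0°, shortest Δλ = 105.7° (east) — crosses 180°.
Leg 4: -133.0° → +104.2°, shortest Δλ = -122.8° (west) — crosses 180°.
Leg 5: +104.2° → +95.4°, shortest Δλ = -8.8° (west) — does not cross 180°.
Leg 6: +95.4° → -51.1°, shortest Δλ = -146.5° (west) — does not cross 180°.
Total crossings: 2.

2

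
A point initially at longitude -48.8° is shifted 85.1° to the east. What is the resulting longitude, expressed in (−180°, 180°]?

+36.3°

Start at -48.8°; shift +85.1° → +36.3°.
+36.3° already lies in (−180°, 180°].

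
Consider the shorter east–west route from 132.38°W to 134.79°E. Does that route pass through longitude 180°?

Yes

Naïve |134.79 − -132.38| = 267.17° > 180°, so the shorter arc goes the other way round — across 180°.
Signed shortest Δλ = ((134.79 − -132.38 + 180) mod 360) − 180 = -92.83°.
Going west by 92.83° from -132.38° passes through 180° before reaching +134.79°.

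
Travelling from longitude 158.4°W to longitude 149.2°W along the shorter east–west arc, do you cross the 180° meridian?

Signed shortest Δλ = ((-149.2 − -158.4 + 180) mod 360) − 180 = 9.2°.
Going east by 9.2° from -158.4° reaches -149.2° without touching 180°.

No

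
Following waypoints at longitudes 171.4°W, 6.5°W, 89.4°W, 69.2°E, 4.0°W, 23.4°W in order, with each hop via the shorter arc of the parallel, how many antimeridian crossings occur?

Leg 1: -171.4° → -6.5°, shortest Δλ = 164.9° (east) — does not cross 180°.
Leg 2: -6.5° → -89.4°, shortest Δλ = -82.9° (west) — does not cross 180°.
Leg 3: -89.4° → +69.2°, shortest Δλ = 158.6° (east) — does not cross 180°.
Leg 4: +69.2° → -4.0°, shortest Δλ = -73.2° (west) — does not cross 180°.
Leg 5: -4.0° → -23.4°, shortest Δλ = -19.4° (west) — does not cross 180°.
Total crossings: 0.

0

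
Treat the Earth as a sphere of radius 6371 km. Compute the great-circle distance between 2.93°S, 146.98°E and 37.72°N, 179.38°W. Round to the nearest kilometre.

Δλ = -179.38 − 146.98 = -326.36°; wrapped into (−180°, 180°]: 33.64°.
Δφ = 37.72 − -2.93 = 40.65°.
a = sin²(Δφ/2) + cos φ₁ · cos φ₂ · sin²(Δλ/2) = 0.186795.
c = 2·atan2(√a, √(1−a)) = 0.89386 rad → d = 6371·c ≈ 5694.77 km.

5695 km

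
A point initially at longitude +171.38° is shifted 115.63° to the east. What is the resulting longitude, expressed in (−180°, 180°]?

-72.99°

Start at +171.38°; shift +115.63° → +287.01°.
+287.01° lies outside (−180°, 180°]; subtract 360° → -72.99°.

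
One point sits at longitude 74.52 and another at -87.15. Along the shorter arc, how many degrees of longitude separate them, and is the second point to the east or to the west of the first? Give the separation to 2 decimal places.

161.67° west

Raw difference: -87.15 − 74.52 = -161.67°.
Normalise into (−180°, 180°]: -161.67° stays -161.67°.
Negative ⇒ the second point lies to the west; separation 161.67°.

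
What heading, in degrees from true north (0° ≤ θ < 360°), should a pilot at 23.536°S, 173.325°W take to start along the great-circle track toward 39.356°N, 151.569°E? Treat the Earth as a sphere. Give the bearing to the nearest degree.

Δλ = 151.569 − -173.325 = 324.894°; wrapped into (−180°, 180°]: -35.106°.
θ = atan2( sin Δλ · cos φ₂ , cos φ₁ · sin φ₂ − sin φ₁ · cos φ₂ · cos Δλ )
  = atan2(-0.44467, 0.83398) = -28.066° → normalised to [0°, 360°): 331.934°.

332°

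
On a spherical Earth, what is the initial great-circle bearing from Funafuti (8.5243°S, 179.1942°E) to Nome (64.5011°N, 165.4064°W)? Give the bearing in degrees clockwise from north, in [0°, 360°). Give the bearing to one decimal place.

Δλ = -165.4064 − 179.1942 = -344.6006°; wrapped into (−180°, 180°]: 15.3994°.
θ = atan2( sin Δλ · cos φ₂ , cos φ₁ · sin φ₂ − sin φ₁ · cos φ₂ · cos Δλ )
  = atan2(0.11432, 0.95414) = 6.832° → normalised to [0°, 360°): 6.832°.

6.8°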